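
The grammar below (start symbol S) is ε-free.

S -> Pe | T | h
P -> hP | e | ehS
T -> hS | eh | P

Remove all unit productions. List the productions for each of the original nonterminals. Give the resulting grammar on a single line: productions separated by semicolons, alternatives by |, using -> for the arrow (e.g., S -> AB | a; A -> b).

S -> e | h | Pe | eh | hP | hS | ehS; P -> e | hP | ehS; T -> e | eh | hP | hS | ehS

Unit productions: S->T, T->P.
Unit pairs (A ⇒* B via units): (S,P), (S,T), (T,P).
S: inherits non-unit rules of {P, S, T} → Pe | e | eh | ehS | h | hP | hS.
P: inherits non-unit rules of {P} → e | ehS | hP.
T: inherits non-unit rules of {P, T} → e | eh | ehS | hP | hS.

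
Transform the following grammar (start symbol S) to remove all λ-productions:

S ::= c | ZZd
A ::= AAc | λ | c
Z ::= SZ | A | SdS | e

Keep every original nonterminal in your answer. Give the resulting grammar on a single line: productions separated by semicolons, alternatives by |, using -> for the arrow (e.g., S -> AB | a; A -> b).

S -> c | d | Zd | ZZd; A -> c | Ac | AAc; Z -> A | S | e | SZ | SdS

Nullable set: {A, Z}.
S -> ZZd: Z, Z nullable, giving ZZd | Zd | d.
Drop A -> λ.
A -> AAc: A, A nullable, giving AAc | Ac | c.
Z -> A: A nullable, giving A.
Z -> SZ: Z nullable, giving S | SZ.
Unchanged (no nullable symbols): S -> c; A -> c; Z -> SdS; Z -> e.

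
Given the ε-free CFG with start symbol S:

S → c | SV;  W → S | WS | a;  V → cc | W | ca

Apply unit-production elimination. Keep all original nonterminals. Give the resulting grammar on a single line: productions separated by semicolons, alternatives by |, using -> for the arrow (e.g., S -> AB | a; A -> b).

Unit productions: V->W, W->S.
Unit pairs (A ⇒* B via units): (V,S), (V,W), (W,S).
S: inherits non-unit rules of {S} → SV | c.
V: inherits non-unit rules of {S, V, W} → SV | WS | a | c | ca | cc.
W: inherits non-unit rules of {S, W} → SV | WS | a | c.

S -> c | SV; V -> a | c | SV | WS | ca | cc; W -> a | c | SV | WS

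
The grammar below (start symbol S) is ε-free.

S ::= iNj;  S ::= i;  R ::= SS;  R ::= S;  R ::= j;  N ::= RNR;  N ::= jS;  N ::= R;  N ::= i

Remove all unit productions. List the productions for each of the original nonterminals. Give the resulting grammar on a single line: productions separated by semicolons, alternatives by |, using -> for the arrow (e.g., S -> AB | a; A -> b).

S -> i | iNj; N -> i | j | SS | jS | RNR | iNj; R -> i | j | SS | iNj

Unit productions: N->R, R->S.
Unit pairs (A ⇒* B via units): (N,R), (N,S), (R,S).
S: inherits non-unit rules of {S} → i | iNj.
N: inherits non-unit rules of {N, R, S} → RNR | SS | i | iNj | j | jS.
R: inherits non-unit rules of {R, S} → SS | i | iNj | j.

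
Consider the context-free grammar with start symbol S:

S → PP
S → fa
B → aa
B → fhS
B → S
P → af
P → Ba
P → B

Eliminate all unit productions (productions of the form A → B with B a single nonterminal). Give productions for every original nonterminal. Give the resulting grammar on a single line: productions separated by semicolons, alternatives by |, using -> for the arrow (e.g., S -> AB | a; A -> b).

Unit productions: B->S, P->B.
Unit pairs (A ⇒* B via units): (B,S), (P,B), (P,S).
S: inherits non-unit rules of {S} → PP | fa.
B: inherits non-unit rules of {B, S} → PP | aa | fa | fhS.
P: inherits non-unit rules of {B, P, S} → Ba | PP | aa | af | fa | fhS.

S -> PP | fa; B -> PP | aa | fa | fhS; P -> Ba | PP | aa | af | fa | fhS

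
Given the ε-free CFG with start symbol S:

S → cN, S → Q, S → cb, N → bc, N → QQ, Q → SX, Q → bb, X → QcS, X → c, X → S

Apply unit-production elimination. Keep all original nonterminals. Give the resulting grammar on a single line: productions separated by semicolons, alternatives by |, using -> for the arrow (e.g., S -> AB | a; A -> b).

Unit productions: S->Q, X->S.
Unit pairs (A ⇒* B via units): (S,Q), (X,Q), (X,S).
S: inherits non-unit rules of {Q, S} → SX | bb | cN | cb.
N: inherits non-unit rules of {N} → QQ | bc.
Q: inherits non-unit rules of {Q} → SX | bb.
X: inherits non-unit rules of {Q, S, X} → QcS | SX | bb | c | cN | cb.

S -> SX | bb | cN | cb; N -> QQ | bc; Q -> SX | bb; X -> c | SX | bb | cN | cb | QcS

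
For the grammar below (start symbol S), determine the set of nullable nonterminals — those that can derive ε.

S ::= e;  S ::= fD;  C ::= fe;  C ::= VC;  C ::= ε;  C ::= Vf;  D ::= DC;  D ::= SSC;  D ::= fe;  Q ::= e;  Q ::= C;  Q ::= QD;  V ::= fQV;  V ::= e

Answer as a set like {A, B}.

Directly nullable (have an ε-rule): {C}.
Q is nullable via Q -> C (every symbol on the right is already known nullable).
Not nullable: D, S, V — each has a terminal in every rule's right-hand side or depends on a non-nullable symbol.

{C, Q}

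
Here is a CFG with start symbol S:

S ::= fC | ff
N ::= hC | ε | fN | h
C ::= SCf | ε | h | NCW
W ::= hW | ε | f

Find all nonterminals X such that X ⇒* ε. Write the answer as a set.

Directly nullable (have an ε-rule): {C, N, W}.
Not nullable: S — each has a terminal in every rule's right-hand side or depends on a non-nullable symbol.

{C, N, W}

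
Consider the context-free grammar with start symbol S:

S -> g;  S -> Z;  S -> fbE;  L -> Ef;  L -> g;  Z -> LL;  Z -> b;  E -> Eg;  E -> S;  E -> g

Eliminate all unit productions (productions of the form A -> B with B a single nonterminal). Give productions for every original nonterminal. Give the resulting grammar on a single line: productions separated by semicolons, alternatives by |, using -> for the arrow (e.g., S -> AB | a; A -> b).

S -> b | g | LL | fbE; E -> b | g | Eg | LL | fbE; L -> g | Ef; Z -> b | LL

Unit productions: E->S, S->Z.
Unit pairs (A ⇒* B via units): (E,S), (E,Z), (S,Z).
S: inherits non-unit rules of {S, Z} → LL | b | fbE | g.
E: inherits non-unit rules of {E, S, Z} → Eg | LL | b | fbE | g.
L: inherits non-unit rules of {L} → Ef | g.
Z: inherits non-unit rules of {Z} → LL | b.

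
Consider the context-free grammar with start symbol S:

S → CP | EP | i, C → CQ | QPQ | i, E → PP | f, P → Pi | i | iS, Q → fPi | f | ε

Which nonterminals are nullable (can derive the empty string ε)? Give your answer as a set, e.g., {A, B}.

Directly nullable (have an ε-rule): {Q}.
Not nullable: C, E, P, S — each has a terminal in every rule's right-hand side or depends on a non-nullable symbol.

{Q}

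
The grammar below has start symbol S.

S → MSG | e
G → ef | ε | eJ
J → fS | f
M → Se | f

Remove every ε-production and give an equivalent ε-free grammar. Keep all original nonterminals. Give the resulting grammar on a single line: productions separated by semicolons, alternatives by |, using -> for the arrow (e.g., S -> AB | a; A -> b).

Nullable set: {G}.
S -> MSG: G nullable, giving MS | MSG.
Drop G -> ε.
Unchanged (no nullable symbols): S -> e; G -> eJ; G -> ef; J -> f; J -> fS; M -> Se; M -> f.

S -> e | MS | MSG; G -> eJ | ef; J -> f | fS; M -> f | Se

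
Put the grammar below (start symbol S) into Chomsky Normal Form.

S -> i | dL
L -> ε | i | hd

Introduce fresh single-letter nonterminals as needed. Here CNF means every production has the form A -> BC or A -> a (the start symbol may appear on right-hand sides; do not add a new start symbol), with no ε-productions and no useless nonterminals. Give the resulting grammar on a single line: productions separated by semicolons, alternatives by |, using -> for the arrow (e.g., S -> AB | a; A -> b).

S -> d | i | BL; A -> h; B -> d; L -> i | AB

Nullable: {L}; after ε-elimination: S -> d | i | dL; L -> i | hd.
No unit productions to eliminate.
TERM: introduce B -> d, A -> h and substitute in every rule of length ≥2.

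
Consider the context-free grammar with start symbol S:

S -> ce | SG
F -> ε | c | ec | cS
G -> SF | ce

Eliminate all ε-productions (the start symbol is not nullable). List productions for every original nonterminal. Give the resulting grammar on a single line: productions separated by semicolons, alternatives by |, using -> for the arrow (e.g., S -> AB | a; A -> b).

S -> SG | ce; F -> c | cS | ec; G -> S | SF | ce

Nullable set: {F}.
Drop F -> ε.
G -> SF: F nullable, giving S | SF.
Unchanged (no nullable symbols): S -> SG; S -> ce; F -> c; F -> cS; F -> ec; G -> ce.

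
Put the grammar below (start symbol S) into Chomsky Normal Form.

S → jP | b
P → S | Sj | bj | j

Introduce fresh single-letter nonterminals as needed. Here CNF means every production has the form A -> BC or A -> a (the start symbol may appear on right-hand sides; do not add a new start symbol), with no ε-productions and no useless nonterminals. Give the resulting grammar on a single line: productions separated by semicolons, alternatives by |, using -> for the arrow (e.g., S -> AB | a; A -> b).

No ε-productions.
After unit-elimination: S -> b | jP; P -> b | j | Sj | bj | jP.
TERM: introduce B -> b, A -> j and substitute in every rule of length ≥2.

S -> b | AP; A -> j; B -> b; P -> b | j | AP | BA | SA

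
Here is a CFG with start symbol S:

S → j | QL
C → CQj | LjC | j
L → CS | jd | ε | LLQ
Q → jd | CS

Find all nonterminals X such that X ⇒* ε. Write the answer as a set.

Directly nullable (have an ε-rule): {L}.
Not nullable: C, Q, S — each has a terminal in every rule's right-hand side or depends on a non-nullable symbol.

{L}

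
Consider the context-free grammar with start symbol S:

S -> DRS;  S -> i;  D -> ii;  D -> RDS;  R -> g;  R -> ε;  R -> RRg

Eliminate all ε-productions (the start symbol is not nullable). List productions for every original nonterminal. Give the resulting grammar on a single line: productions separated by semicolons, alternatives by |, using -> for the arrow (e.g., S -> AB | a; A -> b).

S -> i | DS | DRS; D -> DS | ii | RDS; R -> g | Rg | RRg

Nullable set: {R}.
S -> DRS: R nullable, giving DRS | DS.
D -> RDS: R nullable, giving DS | RDS.
Drop R -> ε.
R -> RRg: R, R nullable, giving RRg | Rg | g.
Unchanged (no nullable symbols): S -> i; D -> ii; R -> g.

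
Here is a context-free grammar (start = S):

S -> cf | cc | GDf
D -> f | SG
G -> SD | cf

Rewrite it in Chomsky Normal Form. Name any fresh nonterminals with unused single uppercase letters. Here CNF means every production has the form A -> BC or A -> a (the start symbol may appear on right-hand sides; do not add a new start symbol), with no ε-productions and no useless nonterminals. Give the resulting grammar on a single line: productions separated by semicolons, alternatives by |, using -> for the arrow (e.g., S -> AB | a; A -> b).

S -> AA | AB | GC; A -> c; B -> f; C -> DB; D -> f | SG; G -> AB | SD

No ε-productions.
No unit productions to eliminate.
TERM: introduce A -> c, B -> f and substitute in every rule of length ≥2.
BIN: S -> GDB becomes S -> GC, C -> DB.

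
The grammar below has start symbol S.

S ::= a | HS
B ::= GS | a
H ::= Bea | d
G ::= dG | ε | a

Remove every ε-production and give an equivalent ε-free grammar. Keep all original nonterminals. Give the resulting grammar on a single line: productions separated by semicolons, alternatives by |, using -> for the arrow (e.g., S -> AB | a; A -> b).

Nullable set: {G}.
B -> GS: G nullable, giving GS | S.
Drop G -> ε.
G -> dG: G nullable, giving d | dG.
Unchanged (no nullable symbols): S -> HS; S -> a; B -> a; G -> a; H -> Bea; H -> d.

S -> a | HS; B -> S | a | GS; G -> a | d | dG; H -> d | Bea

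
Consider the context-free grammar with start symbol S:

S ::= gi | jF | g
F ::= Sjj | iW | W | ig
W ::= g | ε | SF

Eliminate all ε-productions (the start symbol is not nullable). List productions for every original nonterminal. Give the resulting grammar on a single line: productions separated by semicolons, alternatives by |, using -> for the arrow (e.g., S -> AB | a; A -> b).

Nullable set: {F, W}.
S -> jF: F nullable, giving j | jF.
F -> W: W nullable, giving W.
F -> iW: W nullable, giving i | iW.
Drop W -> ε.
W -> SF: F nullable, giving S | SF.
Unchanged (no nullable symbols): S -> g; S -> gi; F -> Sjj; F -> ig; W -> g.

S -> g | j | gi | jF; F -> W | i | iW | ig | Sjj; W -> S | g | SF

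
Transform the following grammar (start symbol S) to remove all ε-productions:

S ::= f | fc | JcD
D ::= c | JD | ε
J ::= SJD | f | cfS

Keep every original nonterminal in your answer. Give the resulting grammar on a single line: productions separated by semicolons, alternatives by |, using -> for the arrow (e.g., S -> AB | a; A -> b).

Nullable set: {D}.
S -> JcD: D nullable, giving Jc | JcD.
Drop D -> ε.
D -> JD: D nullable, giving J | JD.
J -> SJD: D nullable, giving SJ | SJD.
Unchanged (no nullable symbols): S -> f; S -> fc; D -> c; J -> cfS; J -> f.

S -> f | Jc | fc | JcD; D -> J | c | JD; J -> f | SJ | SJD | cfS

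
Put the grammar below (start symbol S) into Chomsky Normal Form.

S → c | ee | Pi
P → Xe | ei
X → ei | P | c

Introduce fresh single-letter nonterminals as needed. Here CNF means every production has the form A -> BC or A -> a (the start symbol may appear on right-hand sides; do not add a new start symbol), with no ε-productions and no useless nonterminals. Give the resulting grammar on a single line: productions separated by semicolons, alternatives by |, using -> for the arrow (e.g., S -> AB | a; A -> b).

No ε-productions.
After unit-elimination: S -> c | Pi | ee; P -> Xe | ei; X -> c | Xe | ei.
TERM: introduce A -> e, B -> i and substitute in every rule of length ≥2.

S -> c | AA | PB; A -> e; B -> i; P -> AB | XA; X -> c | AB | XA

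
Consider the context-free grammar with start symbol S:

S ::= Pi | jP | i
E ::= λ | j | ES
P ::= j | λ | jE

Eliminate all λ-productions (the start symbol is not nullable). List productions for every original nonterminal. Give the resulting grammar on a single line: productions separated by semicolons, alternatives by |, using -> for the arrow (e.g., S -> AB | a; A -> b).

S -> i | j | Pi | jP; E -> S | j | ES; P -> j | jE

Nullable set: {E, P}.
S -> Pi: P nullable, giving Pi | i.
S -> jP: P nullable, giving j | jP.
Drop E -> λ.
E -> ES: E nullable, giving ES | S.
Drop P -> λ.
P -> jE: E nullable, giving j | jE.
Unchanged (no nullable symbols): S -> i; E -> j; P -> j.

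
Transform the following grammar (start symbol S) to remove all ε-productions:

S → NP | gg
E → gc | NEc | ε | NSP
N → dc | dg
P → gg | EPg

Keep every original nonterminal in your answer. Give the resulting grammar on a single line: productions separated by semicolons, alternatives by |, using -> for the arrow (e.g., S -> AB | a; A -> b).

Nullable set: {E}.
Drop E -> ε.
E -> NEc: E nullable, giving NEc | Nc.
P -> EPg: E nullable, giving EPg | Pg.
Unchanged (no nullable symbols): S -> NP; S -> gg; E -> NSP; E -> gc; N -> dc; N -> dg; P -> gg.

S -> NP | gg; E -> Nc | gc | NEc | NSP; N -> dc | dg; P -> Pg | gg | EPg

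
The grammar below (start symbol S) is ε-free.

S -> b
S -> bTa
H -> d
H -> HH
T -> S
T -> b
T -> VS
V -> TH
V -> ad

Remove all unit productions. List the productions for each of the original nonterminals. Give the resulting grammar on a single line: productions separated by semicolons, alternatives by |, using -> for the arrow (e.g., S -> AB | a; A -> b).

Unit productions: T->S.
Unit pairs (A ⇒* B via units): (T,S).
S: inherits non-unit rules of {S} → b | bTa.
H: inherits non-unit rules of {H} → HH | d.
T: inherits non-unit rules of {S, T} → VS | b | bTa.
V: inherits non-unit rules of {V} → TH | ad.

S -> b | bTa; H -> d | HH; T -> b | VS | bTa; V -> TH | ad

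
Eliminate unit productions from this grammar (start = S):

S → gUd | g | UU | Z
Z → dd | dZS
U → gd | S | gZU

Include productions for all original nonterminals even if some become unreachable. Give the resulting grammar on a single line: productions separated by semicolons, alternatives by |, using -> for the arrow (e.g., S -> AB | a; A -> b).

S -> g | UU | dd | dZS | gUd; U -> g | UU | dd | gd | dZS | gUd | gZU; Z -> dd | dZS

Unit productions: S->Z, U->S.
Unit pairs (A ⇒* B via units): (S,Z), (U,S), (U,Z).
S: inherits non-unit rules of {S, Z} → UU | dZS | dd | g | gUd.
U: inherits non-unit rules of {S, U, Z} → UU | dZS | dd | g | gUd | gZU | gd.
Z: inherits non-unit rules of {Z} → dZS | dd.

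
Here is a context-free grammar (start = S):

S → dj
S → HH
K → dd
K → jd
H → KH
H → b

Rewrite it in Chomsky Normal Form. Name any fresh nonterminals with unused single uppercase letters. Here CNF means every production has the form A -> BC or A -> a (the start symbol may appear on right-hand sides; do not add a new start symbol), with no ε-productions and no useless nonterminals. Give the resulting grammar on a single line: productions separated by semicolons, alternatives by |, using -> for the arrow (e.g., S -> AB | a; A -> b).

No ε-productions.
No unit productions to eliminate.
TERM: introduce A -> d, B -> j and substitute in every rule of length ≥2.

S -> AB | HH; A -> d; B -> j; H -> b | KH; K -> AA | BA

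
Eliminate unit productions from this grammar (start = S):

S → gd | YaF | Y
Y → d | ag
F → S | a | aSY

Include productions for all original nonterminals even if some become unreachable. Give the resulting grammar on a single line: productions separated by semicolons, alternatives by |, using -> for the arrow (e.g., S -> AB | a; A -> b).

S -> d | ag | gd | YaF; F -> a | d | ag | gd | YaF | aSY; Y -> d | ag

Unit productions: F->S, S->Y.
Unit pairs (A ⇒* B via units): (F,S), (F,Y), (S,Y).
S: inherits non-unit rules of {S, Y} → YaF | ag | d | gd.
F: inherits non-unit rules of {F, S, Y} → YaF | a | aSY | ag | d | gd.
Y: inherits non-unit rules of {Y} → ag | d.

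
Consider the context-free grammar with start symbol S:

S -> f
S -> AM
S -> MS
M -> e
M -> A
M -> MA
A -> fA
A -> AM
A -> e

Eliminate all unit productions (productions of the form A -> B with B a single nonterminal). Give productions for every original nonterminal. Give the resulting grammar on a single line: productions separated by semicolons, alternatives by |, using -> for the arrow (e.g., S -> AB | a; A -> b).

S -> f | AM | MS; A -> e | AM | fA; M -> e | AM | MA | fA

Unit productions: M->A.
Unit pairs (A ⇒* B via units): (M,A).
S: inherits non-unit rules of {S} → AM | MS | f.
A: inherits non-unit rules of {A} → AM | e | fA.
M: inherits non-unit rules of {A, M} → AM | MA | e | fA.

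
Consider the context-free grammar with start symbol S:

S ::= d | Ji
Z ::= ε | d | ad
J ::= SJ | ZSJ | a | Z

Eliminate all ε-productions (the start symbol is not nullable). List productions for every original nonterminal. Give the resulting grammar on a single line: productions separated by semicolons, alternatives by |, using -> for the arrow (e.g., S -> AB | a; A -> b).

Nullable set: {J, Z}.
S -> Ji: J nullable, giving Ji | i.
J -> SJ: J nullable, giving S | SJ.
J -> Z: Z nullable, giving Z.
J -> ZSJ: Z, J nullable, giving S | SJ | ZS | ZSJ.
Drop Z -> ε.
Unchanged (no nullable symbols): S -> d; J -> a; Z -> ad; Z -> d.

S -> d | i | Ji; J -> S | Z | a | SJ | ZS | ZSJ; Z -> d | ad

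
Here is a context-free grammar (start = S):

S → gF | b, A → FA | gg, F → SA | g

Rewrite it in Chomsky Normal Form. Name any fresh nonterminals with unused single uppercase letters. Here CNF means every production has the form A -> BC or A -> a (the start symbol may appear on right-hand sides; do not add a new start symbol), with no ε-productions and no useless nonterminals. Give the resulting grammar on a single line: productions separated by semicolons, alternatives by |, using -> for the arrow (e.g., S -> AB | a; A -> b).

S -> b | BF; A -> BB | FA; B -> g; F -> g | SA

No ε-productions.
No unit productions to eliminate.
TERM: introduce B -> g and substitute in every rule of length ≥2.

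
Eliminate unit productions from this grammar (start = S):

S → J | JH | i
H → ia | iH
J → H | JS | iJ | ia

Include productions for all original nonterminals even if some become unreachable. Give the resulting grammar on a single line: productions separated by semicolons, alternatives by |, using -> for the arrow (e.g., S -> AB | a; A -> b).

Unit productions: J->H, S->J.
Unit pairs (A ⇒* B via units): (J,H), (S,H), (S,J).
S: inherits non-unit rules of {H, J, S} → JH | JS | i | iH | iJ | ia.
H: inherits non-unit rules of {H} → iH | ia.
J: inherits non-unit rules of {H, J} → JS | iH | iJ | ia.

S -> i | JH | JS | iH | iJ | ia; H -> iH | ia; J -> JS | iH | iJ | ia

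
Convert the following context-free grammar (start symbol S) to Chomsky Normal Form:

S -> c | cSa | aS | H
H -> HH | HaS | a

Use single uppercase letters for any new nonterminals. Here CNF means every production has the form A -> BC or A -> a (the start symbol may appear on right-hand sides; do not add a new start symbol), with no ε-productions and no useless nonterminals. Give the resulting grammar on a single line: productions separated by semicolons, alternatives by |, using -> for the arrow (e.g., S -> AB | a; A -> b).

S -> a | c | AS | BD | HE | HH; A -> a; B -> c; C -> AS; D -> SA; E -> AS; H -> a | HC | HH

No ε-productions.
After unit-elimination: S -> a | c | HH | aS | HaS | cSa; H -> a | HH | HaS.
TERM: introduce A -> a, B -> c and substitute in every rule of length ≥2.
BIN: H -> HAS becomes H -> HC, C -> AS; S -> BSA becomes S -> BD, D -> SA; S -> HAS becomes S -> HE, E -> AS.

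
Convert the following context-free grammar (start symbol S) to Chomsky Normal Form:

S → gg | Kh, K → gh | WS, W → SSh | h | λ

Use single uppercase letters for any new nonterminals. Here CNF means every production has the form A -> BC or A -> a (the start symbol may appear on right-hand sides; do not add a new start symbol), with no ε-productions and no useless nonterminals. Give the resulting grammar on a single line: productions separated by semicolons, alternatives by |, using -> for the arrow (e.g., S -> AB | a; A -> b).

S -> BB | KA; A -> h; B -> g; C -> SA; K -> BA | BB | KA | WS; W -> h | SC

Nullable: {W}; after ε-elimination: S -> Kh | gg; K -> S | WS | gh; W -> h | SSh.
After unit-elimination: S -> Kh | gg; K -> Kh | WS | gg | gh; W -> h | SSh.
TERM: introduce B -> g, A -> h and substitute in every rule of length ≥2.
BIN: W -> SSA becomes W -> SC, C -> SA.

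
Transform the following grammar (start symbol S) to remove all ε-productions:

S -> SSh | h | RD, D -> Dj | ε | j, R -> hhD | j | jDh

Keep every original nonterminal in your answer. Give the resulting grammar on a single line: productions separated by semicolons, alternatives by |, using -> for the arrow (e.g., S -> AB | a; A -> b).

S -> R | h | RD | SSh; D -> j | Dj; R -> j | hh | jh | hhD | jDh

Nullable set: {D}.
S -> RD: D nullable, giving R | RD.
Drop D -> ε.
D -> Dj: D nullable, giving Dj | j.
R -> hhD: D nullable, giving hh | hhD.
R -> jDh: D nullable, giving jDh | jh.
Unchanged (no nullable symbols): S -> SSh; S -> h; D -> j; R -> j.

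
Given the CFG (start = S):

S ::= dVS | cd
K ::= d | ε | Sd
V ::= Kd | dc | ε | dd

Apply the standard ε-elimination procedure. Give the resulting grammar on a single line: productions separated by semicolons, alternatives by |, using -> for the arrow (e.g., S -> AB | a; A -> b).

S -> cd | dS | dVS; K -> d | Sd; V -> d | Kd | dc | dd

Nullable set: {K, V}.
S -> dVS: V nullable, giving dS | dVS.
Drop K -> ε.
Drop V -> ε.
V -> Kd: K nullable, giving Kd | d.
Unchanged (no nullable symbols): S -> cd; K -> Sd; K -> d; V -> dc; V -> dd.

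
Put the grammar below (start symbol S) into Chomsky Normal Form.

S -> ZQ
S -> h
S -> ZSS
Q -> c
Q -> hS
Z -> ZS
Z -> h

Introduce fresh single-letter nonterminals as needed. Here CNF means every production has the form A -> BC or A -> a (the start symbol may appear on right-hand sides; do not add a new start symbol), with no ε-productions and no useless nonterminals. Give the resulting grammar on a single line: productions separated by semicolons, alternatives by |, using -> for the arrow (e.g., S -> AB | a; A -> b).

No ε-productions.
No unit productions to eliminate.
TERM: introduce A -> h and substitute in every rule of length ≥2.
BIN: S -> ZSS becomes S -> ZB, B -> SS.

S -> h | ZB | ZQ; A -> h; B -> SS; Q -> c | AS; Z -> h | ZS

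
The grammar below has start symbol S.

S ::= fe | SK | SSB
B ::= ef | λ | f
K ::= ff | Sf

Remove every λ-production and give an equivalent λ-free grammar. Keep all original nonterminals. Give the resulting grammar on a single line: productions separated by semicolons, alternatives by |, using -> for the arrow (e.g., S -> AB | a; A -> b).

Nullable set: {B}.
S -> SSB: B nullable, giving SS | SSB.
Drop B -> λ.
Unchanged (no nullable symbols): S -> SK; S -> fe; B -> ef; B -> f; K -> Sf; K -> ff.

S -> SK | SS | fe | SSB; B -> f | ef; K -> Sf | ff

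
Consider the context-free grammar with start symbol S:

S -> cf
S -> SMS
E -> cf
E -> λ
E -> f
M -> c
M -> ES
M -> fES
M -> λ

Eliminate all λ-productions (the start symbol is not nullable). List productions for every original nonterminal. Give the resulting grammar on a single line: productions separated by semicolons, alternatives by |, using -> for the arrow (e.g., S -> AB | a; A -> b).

Nullable set: {E, M}.
S -> SMS: M nullable, giving SMS | SS.
Drop E -> λ.
Drop M -> λ.
M -> ES: E nullable, giving ES | S.
M -> fES: E nullable, giving fES | fS.
Unchanged (no nullable symbols): S -> cf; E -> cf; E -> f; M -> c.

S -> SS | cf | SMS; E -> f | cf; M -> S | c | ES | fS | fES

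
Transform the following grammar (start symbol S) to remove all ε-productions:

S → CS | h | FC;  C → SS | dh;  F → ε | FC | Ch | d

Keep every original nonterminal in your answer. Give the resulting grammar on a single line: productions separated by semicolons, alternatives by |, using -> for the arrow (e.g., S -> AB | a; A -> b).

S -> C | h | CS | FC; C -> SS | dh; F -> C | d | Ch | FC

Nullable set: {F}.
S -> FC: F nullable, giving C | FC.
Drop F -> ε.
F -> FC: F nullable, giving C | FC.
Unchanged (no nullable symbols): S -> CS; S -> h; C -> SS; C -> dh; F -> Ch; F -> d.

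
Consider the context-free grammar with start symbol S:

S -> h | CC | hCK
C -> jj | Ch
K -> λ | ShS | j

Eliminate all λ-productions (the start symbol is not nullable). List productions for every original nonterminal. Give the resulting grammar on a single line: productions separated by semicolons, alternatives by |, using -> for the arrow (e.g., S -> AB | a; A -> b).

S -> h | CC | hC | hCK; C -> Ch | jj; K -> j | ShS

Nullable set: {K}.
S -> hCK: K nullable, giving hC | hCK.
Drop K -> λ.
Unchanged (no nullable symbols): S -> CC; S -> h; C -> Ch; C -> jj; K -> ShS; K -> j.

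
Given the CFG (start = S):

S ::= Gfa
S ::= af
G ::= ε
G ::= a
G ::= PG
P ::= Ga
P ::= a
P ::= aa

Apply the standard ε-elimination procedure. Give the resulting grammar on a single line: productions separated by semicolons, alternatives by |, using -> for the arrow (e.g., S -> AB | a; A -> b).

Nullable set: {G}.
S -> Gfa: G nullable, giving Gfa | fa.
Drop G -> ε.
G -> PG: G nullable, giving P | PG.
P -> Ga: G nullable, giving Ga | a.
Unchanged (no nullable symbols): S -> af; G -> a; P -> a; P -> aa.

S -> af | fa | Gfa; G -> P | a | PG; P -> a | Ga | aa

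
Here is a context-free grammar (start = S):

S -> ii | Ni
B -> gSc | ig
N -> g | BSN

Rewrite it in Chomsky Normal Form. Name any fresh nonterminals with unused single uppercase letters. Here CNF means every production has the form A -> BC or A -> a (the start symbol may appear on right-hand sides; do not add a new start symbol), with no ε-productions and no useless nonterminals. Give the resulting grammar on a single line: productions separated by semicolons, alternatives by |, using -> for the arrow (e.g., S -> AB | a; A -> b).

S -> DD | ND; A -> g; B -> AE | DA; C -> c; D -> i; E -> SC; F -> SN; N -> g | BF

No ε-productions.
No unit productions to eliminate.
TERM: introduce C -> c, A -> g, D -> i and substitute in every rule of length ≥2.
BIN: B -> ASC becomes B -> AE, E -> SC; N -> BSN becomes N -> BF, F -> SN.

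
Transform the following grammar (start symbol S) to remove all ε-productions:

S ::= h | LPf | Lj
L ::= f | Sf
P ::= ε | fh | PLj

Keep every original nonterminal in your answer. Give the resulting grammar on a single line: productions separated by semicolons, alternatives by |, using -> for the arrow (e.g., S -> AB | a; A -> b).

S -> h | Lf | Lj | LPf; L -> f | Sf; P -> Lj | fh | PLj

Nullable set: {P}.
S -> LPf: P nullable, giving LPf | Lf.
Drop P -> ε.
P -> PLj: P nullable, giving Lj | PLj.
Unchanged (no nullable symbols): S -> Lj; S -> h; L -> Sf; L -> f; P -> fh.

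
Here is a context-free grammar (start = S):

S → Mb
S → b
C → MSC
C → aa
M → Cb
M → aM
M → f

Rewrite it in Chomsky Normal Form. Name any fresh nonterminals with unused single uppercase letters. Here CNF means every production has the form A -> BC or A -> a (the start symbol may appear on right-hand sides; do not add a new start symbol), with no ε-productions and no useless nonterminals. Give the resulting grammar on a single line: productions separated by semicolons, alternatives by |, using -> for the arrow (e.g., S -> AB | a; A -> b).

S -> b | MB; A -> a; B -> b; C -> AA | MD; D -> SC; M -> f | AM | CB

No ε-productions.
No unit productions to eliminate.
TERM: introduce A -> a, B -> b and substitute in every rule of length ≥2.
BIN: C -> MSC becomes C -> MD, D -> SC.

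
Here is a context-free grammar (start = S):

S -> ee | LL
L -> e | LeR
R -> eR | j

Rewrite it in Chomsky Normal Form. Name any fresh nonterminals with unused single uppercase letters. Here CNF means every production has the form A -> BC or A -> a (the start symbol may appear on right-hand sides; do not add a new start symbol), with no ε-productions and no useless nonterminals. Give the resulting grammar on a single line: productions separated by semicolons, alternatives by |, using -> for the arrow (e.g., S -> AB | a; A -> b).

S -> AA | LL; A -> e; B -> AR; L -> e | LB; R -> j | AR

No ε-productions.
No unit productions to eliminate.
TERM: introduce A -> e and substitute in every rule of length ≥2.
BIN: L -> LAR becomes L -> LB, B -> AR.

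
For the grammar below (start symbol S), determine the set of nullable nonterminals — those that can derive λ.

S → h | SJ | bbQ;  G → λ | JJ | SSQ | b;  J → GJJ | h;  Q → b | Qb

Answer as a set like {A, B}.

Directly nullable (have an ε-rule): {G}.
Not nullable: J, Q, S — each has a terminal in every rule's right-hand side or depends on a non-nullable symbol.

{G}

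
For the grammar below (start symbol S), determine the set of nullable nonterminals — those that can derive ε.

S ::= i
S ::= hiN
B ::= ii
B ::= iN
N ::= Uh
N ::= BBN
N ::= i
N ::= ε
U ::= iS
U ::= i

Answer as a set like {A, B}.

Directly nullable (have an ε-rule): {N}.
Not nullable: B, S, U — each has a terminal in every rule's right-hand side or depends on a non-nullable symbol.

{N}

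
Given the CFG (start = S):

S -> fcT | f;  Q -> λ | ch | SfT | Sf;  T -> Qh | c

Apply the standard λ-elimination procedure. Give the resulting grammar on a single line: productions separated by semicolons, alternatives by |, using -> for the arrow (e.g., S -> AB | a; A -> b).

Nullable set: {Q}.
Drop Q -> λ.
T -> Qh: Q nullable, giving Qh | h.
Unchanged (no nullable symbols): S -> f; S -> fcT; Q -> Sf; Q -> SfT; Q -> ch; T -> c.

S -> f | fcT; Q -> Sf | ch | SfT; T -> c | h | Qh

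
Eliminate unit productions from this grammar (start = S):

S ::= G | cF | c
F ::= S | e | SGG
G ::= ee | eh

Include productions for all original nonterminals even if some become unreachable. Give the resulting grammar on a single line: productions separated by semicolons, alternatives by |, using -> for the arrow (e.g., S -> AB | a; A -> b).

S -> c | cF | ee | eh; F -> c | e | cF | ee | eh | SGG; G -> ee | eh

Unit productions: F->S, S->G.
Unit pairs (A ⇒* B via units): (F,G), (F,S), (S,G).
S: inherits non-unit rules of {G, S} → c | cF | ee | eh.
F: inherits non-unit rules of {F, G, S} → SGG | c | cF | e | ee | eh.
G: inherits non-unit rules of {G} → ee | eh.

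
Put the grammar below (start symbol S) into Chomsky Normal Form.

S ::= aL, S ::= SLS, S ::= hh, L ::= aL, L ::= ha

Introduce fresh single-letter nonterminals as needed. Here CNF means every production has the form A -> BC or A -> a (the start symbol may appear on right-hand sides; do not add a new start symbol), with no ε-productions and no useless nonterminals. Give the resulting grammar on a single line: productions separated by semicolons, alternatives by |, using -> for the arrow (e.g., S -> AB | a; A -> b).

S -> AL | BB | SC; A -> a; B -> h; C -> LS; L -> AL | BA

No ε-productions.
No unit productions to eliminate.
TERM: introduce A -> a, B -> h and substitute in every rule of length ≥2.
BIN: S -> SLS becomes S -> SC, C -> LS.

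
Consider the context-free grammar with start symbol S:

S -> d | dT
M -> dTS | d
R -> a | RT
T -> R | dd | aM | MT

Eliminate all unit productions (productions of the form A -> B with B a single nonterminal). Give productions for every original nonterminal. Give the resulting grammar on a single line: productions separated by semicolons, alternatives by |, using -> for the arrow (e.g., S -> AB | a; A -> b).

S -> d | dT; M -> d | dTS; R -> a | RT; T -> a | MT | RT | aM | dd

Unit productions: T->R.
Unit pairs (A ⇒* B via units): (T,R).
S: inherits non-unit rules of {S} → d | dT.
M: inherits non-unit rules of {M} → d | dTS.
R: inherits non-unit rules of {R} → RT | a.
T: inherits non-unit rules of {R, T} → MT | RT | a | aM | dd.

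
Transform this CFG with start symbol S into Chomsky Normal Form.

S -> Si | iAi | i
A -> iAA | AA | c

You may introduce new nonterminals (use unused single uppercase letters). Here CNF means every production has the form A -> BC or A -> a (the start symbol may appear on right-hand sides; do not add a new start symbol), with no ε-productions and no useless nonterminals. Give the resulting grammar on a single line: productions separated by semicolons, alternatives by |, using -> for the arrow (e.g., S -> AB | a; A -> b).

S -> i | BD | SB; A -> c | AA | BC; B -> i; C -> AA; D -> AB

No ε-productions.
No unit productions to eliminate.
TERM: introduce B -> i and substitute in every rule of length ≥2.
BIN: A -> BAA becomes A -> BC, C -> AA; S -> BAB becomes S -> BD, D -> AB.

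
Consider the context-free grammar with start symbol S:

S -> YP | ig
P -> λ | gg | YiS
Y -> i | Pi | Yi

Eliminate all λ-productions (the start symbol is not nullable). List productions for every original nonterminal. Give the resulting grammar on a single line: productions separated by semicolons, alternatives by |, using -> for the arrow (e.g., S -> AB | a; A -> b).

Nullable set: {P}.
S -> YP: P nullable, giving Y | YP.
Drop P -> λ.
Y -> Pi: P nullable, giving Pi | i.
Unchanged (no nullable symbols): S -> ig; P -> YiS; P -> gg; Y -> Yi; Y -> i.

S -> Y | YP | ig; P -> gg | YiS; Y -> i | Pi | Yi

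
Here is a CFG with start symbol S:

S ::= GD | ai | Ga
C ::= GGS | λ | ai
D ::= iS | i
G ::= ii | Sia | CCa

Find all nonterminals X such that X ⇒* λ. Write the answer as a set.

{C}

Directly nullable (have an ε-rule): {C}.
Not nullable: D, G, S — each has a terminal in every rule's right-hand side or depends on a non-nullable symbol.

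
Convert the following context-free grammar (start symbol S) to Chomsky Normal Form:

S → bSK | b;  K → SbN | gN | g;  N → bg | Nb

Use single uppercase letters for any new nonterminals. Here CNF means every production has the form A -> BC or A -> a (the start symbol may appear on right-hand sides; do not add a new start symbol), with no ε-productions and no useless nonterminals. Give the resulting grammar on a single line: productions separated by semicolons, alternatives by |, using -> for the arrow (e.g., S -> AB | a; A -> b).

No ε-productions.
No unit productions to eliminate.
TERM: introduce A -> b, B -> g and substitute in every rule of length ≥2.
BIN: K -> SAN becomes K -> SC, C -> AN; S -> ASK becomes S -> AD, D -> SK.

S -> b | AD; A -> b; B -> g; C -> AN; D -> SK; K -> g | BN | SC; N -> AB | NA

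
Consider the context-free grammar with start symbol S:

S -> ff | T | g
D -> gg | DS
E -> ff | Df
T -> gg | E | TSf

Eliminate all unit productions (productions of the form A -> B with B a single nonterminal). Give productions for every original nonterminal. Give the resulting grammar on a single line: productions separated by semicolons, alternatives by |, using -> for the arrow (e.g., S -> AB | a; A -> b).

S -> g | Df | ff | gg | TSf; D -> DS | gg; E -> Df | ff; T -> Df | ff | gg | TSf

Unit productions: S->T, T->E.
Unit pairs (A ⇒* B via units): (S,E), (S,T), (T,E).
S: inherits non-unit rules of {E, S, T} → Df | TSf | ff | g | gg.
D: inherits non-unit rules of {D} → DS | gg.
E: inherits non-unit rules of {E} → Df | ff.
T: inherits non-unit rules of {E, T} → Df | TSf | ff | gg.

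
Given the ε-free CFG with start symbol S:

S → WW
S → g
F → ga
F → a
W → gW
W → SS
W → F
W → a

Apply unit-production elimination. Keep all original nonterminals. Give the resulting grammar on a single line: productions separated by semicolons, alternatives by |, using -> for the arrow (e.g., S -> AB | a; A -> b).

S -> g | WW; F -> a | ga; W -> a | SS | gW | ga

Unit productions: W->F.
Unit pairs (A ⇒* B via units): (W,F).
S: inherits non-unit rules of {S} → WW | g.
F: inherits non-unit rules of {F} → a | ga.
W: inherits non-unit rules of {F, W} → SS | a | gW | ga.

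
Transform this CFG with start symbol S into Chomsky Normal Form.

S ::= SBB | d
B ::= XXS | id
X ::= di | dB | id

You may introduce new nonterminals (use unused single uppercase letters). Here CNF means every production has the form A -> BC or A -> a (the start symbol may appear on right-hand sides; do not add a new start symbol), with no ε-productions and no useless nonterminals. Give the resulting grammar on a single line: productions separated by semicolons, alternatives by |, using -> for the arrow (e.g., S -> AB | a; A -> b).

S -> d | SE; A -> i; B -> AC | XD; C -> d; D -> XS; E -> BB; X -> AC | CA | CB

No ε-productions.
No unit productions to eliminate.
TERM: introduce C -> d, A -> i and substitute in every rule of length ≥2.
BIN: B -> XXS becomes B -> XD, D -> XS; S -> SBB becomes S -> SE, E -> BB.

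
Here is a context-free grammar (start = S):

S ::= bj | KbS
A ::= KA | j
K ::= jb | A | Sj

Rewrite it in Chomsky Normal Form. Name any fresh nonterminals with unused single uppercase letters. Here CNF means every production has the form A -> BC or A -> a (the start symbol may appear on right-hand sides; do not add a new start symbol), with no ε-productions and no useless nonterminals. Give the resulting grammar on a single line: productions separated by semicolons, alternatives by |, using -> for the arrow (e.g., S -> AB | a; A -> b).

No ε-productions.
After unit-elimination: S -> bj | KbS; A -> j | KA; K -> j | KA | Sj | jb.
TERM: introduce C -> b, B -> j and substitute in every rule of length ≥2.
BIN: S -> KCS becomes S -> KD, D -> CS.

S -> CB | KD; A -> j | KA; B -> j; C -> b; D -> CS; K -> j | BC | KA | SB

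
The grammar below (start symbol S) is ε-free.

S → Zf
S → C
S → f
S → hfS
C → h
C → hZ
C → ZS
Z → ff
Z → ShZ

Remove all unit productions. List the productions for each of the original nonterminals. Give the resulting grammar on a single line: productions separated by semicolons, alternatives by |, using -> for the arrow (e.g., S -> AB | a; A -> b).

S -> f | h | ZS | Zf | hZ | hfS; C -> h | ZS | hZ; Z -> ff | ShZ

Unit productions: S->C.
Unit pairs (A ⇒* B via units): (S,C).
S: inherits non-unit rules of {C, S} → ZS | Zf | f | h | hZ | hfS.
C: inherits non-unit rules of {C} → ZS | h | hZ.
Z: inherits non-unit rules of {Z} → ShZ | ff.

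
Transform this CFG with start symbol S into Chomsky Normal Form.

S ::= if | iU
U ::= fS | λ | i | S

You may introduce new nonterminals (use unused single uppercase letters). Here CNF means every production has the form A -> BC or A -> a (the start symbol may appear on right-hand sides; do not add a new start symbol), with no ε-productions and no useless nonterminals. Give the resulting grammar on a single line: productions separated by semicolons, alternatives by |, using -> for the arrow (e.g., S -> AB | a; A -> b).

Nullable: {U}; after ε-elimination: S -> i | iU | if; U -> S | i | fS.
After unit-elimination: S -> i | iU | if; U -> i | fS | iU | if.
TERM: introduce B -> f, A -> i and substitute in every rule of length ≥2.

S -> i | AB | AU; A -> i; B -> f; U -> i | AB | AU | BS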